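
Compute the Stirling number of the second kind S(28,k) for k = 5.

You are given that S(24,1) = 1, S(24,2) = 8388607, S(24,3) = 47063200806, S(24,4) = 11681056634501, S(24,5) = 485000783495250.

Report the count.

row 25: T[25][2]=2·8388607+1=16777215  T[25][3]=3·47063200806+8388607=141197991025  T[25][4]=4·11681056634501+47063200806=46771289738810  T[25][5]=5·485000783495250+11681056634501=2436684974110751
row 26: T[26][3]=3·141197991025+16777215=423610750290  T[26][4]=4·46771289738810+141197991025=187226356946265  T[26][5]=5·2436684974110751+46771289738810=12230196160292565
row 27: T[27][4]=4·187226356946265+423610750290=749329038535350  T[27][5]=5·12230196160292565+187226356946265=61338207158409090
row 28: T[28][5]=5·61338207158409090+749329038535350=307440364830580800
Read S(28,5) = 307440364830580800.

307440364830580800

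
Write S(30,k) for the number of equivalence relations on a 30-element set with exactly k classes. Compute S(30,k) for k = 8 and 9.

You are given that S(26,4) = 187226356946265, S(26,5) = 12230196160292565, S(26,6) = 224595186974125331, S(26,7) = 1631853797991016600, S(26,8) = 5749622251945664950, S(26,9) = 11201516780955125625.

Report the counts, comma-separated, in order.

row 27: T[27][5]=5·12230196160292565+187226356946265=61338207158409090  T[27][6]=6·224595186974125331+12230196160292565=1359801318005044551  T[27][7]=7·1631853797991016600+224595186974125331=11647571772911241531  T[27][8]=8·5749622251945664950+1631853797991016600=47628831813556336200  T[27][9]=9·11201516780955125625+5749622251945664950=106563273280541795575
row 28: T[28][6]=6·1359801318005044551+61338207158409090=8220146115188676396  T[28][7]=7·11647571772911241531+1359801318005044551=82892803728383735268  T[28][8]=8·47628831813556336200+11647571772911241531=392678226281361931131  T[28][9]=9·106563273280541795575+47628831813556336200=1006698291338432496375
row 29: T[29][7]=7·82892803728383735268+8220146115188676396=588469772213874823272  T[29][8]=8·392678226281361931131+82892803728383735268=3224318613979279184316  T[29][9]=9·1006698291338432496375+392678226281361931131=9452962848327254398506
row 30: T[30][8]=8·3224318613979279184316+588469772213874823272=26383018684048108297800  T[30][9]=9·9452962848327254398506+3224318613979279184316=88300984248924568770870
Read S(30,8) = 26383018684048108297800, S(30,9) = 88300984248924568770870.

26383018684048108297800, 88300984248924568770870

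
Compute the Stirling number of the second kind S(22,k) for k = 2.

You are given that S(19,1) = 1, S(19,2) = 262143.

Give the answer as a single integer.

@20  (20,1):1·1+0→1, (20,2):262143·2+1→524287
@21  (21,1):1·1+0→1, (21,2):524287·2+1→1048575
@22  (22,2):1048575·2+1→2097151
Read S(22,2) = 2097151.

2097151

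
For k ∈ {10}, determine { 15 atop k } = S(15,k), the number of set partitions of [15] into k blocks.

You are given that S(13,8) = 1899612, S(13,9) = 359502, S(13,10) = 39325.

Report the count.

12662650

i=14: T(14,9)=1899612+9·359502=5135130 | T(14,10)=359502+10·39325=752752
i=15: T(15,10)=5135130+10·752752=12662650
Read S(15,10) = 12662650.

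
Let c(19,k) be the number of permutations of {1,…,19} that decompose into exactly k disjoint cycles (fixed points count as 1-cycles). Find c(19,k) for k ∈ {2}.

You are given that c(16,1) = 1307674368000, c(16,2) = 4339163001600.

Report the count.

row 17: T[17][1]=16·1307674368000+0=20922789888000  T[17][2]=16·4339163001600+1307674368000=70734282393600
row 18: T[18][1]=17·20922789888000+0=355687428096000  T[18][2]=17·70734282393600+20922789888000=1223405590579200
row 19: T[19][2]=18·1223405590579200+355687428096000=22376988058521600
Read c(19,2) = 22376988058521600.

22376988058521600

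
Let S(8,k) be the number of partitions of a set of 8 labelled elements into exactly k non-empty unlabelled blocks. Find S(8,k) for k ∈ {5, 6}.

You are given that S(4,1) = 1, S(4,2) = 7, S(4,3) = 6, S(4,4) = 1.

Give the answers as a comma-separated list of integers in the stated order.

@5  (5,2):7·2+1→15, (5,3):6·3+7→25, (5,4):1·4+6→10, (5,5):0·5+1→1
@6  (6,3):25·3+15→90, (6,4):10·4+25→65, (6,5):1·5+10→15, (6,6):0·6+1→1
@7  (7,4):65·4+90→350, (7,5):15·5+65→140, (7,6):1·6+15→21
@8  (8,5):140·5+350→1050, (8,6):21·6+140→266
Read S(8,5) = 1050, S(8,6) = 266.

1050, 266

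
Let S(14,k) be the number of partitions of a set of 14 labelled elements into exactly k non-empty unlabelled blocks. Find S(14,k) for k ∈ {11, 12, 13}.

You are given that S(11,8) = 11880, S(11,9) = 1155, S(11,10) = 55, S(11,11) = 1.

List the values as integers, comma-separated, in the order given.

r12: T_12,9=9×1155+11880=22275; T_12,10=10×55+1155=1705; T_12,11=11×1+55=66; T_12,12=12×0+1=1
r13: T_13,10=10×1705+22275=39325; T_13,11=11×66+1705=2431; T_13,12=12×1+66=78; T_13,13=13×0+1=1
r14: T_14,11=11×2431+39325=66066; T_14,12=12×78+2431=3367; T_14,13=13×1+78=91
Read S(14,11) = 66066, S(14,12) = 3367, S(14,13) = 91.

66066, 3367, 91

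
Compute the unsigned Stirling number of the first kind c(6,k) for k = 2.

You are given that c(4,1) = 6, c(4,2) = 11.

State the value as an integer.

274

r5: T_5,1=4×6+0=24; T_5,2=4×11+6=50
r6: T_6,2=5×50+24=274
Read c(6,2) = 274.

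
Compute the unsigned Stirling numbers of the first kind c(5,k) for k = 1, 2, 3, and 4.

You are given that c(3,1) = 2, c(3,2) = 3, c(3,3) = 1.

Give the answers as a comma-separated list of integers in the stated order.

24, 50, 35, 10

i=4: T(4,1)=0+3·2=6 | T(4,2)=2+3·3=11 | T(4,3)=3+3·1=6 | T(4,4)=1+3·0=1
i=5: T(5,1)=0+4·6=24 | T(5,2)=6+4·11=50 | T(5,3)=11+4·6=35 | T(5,4)=6+4·1=10
Read c(5,1) = 24, c(5,2) = 50, c(5,3) = 35, c(5,4) = 10.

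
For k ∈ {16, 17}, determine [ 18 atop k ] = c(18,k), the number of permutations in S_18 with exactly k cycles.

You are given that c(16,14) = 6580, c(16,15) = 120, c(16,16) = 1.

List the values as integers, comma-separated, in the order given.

10812, 153

@17  (17,15):120·16+6580→8500, (17,16):1·16+120→136, (17,17):0·16+1→1
@18  (18,16):136·17+8500→10812, (18,17):1·17+136→153
Read c(18,16) = 10812, c(18,17) = 153.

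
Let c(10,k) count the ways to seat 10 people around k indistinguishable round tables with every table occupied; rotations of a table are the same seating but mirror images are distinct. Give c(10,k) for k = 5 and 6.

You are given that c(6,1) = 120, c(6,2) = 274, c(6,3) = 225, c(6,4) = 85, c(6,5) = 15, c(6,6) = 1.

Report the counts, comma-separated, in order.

269325, 63273

i=7: T(7,2)=120+6·274=1764 | T(7,3)=274+6·225=1624 | T(7,4)=225+6·85=735 | T(7,5)=85+6·15=175 | T(7,6)=15+6·1=21
i=8: T(8,3)=1764+7·1624=13132 | T(8,4)=1624+7·735=6769 | T(8,5)=735+7·175=1960 | T(8,6)=175+7·21=322
i=9: T(9,4)=13132+8·6769=67284 | T(9,5)=6769+8·1960=22449 | T(9,6)=1960+8·322=4536
i=10: T(10,5)=67284+9·22449=269325 | T(10,6)=22449+9·4536=63273
Read c(10,5) = 269325, c(10,6) = 63273.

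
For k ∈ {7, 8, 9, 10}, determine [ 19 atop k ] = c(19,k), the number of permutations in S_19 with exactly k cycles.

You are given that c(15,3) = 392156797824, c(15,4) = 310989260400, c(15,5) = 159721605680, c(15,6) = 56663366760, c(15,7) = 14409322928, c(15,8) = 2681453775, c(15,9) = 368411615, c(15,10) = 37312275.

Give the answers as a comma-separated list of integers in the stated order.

r16: T_16,4=15×310989260400+392156797824=5056995703824; T_16,5=15×159721605680+310989260400=2706813345600; T_16,6=15×56663366760+159721605680=1009672107080; T_16,7=15×14409322928+56663366760=272803210680; T_16,8=15×2681453775+14409322928=54631129553; T_16,9=15×368411615+2681453775=8207628000; T_16,10=15×37312275+368411615=928095740
r17: T_17,5=16×2706813345600+5056995703824=48366009233424; T_17,6=16×1009672107080+2706813345600=18861567058880; T_17,7=16×272803210680+1009672107080=5374523477960; T_17,8=16×54631129553+272803210680=1146901283528; T_17,9=16×8207628000+54631129553=185953177553; T_17,10=16×928095740+8207628000=23057159840
r18: T_18,6=17×18861567058880+48366009233424=369012649234384; T_18,7=17×5374523477960+18861567058880=110228466184200; T_18,8=17×1146901283528+5374523477960=24871845297936; T_18,9=17×185953177553+1146901283528=4308105301929; T_18,10=17×23057159840+185953177553=577924894833
r19: T_19,7=18×110228466184200+369012649234384=2353125040549984; T_19,8=18×24871845297936+110228466184200=557921681547048; T_19,9=18×4308105301929+24871845297936=102417740732658; T_19,10=18×577924894833+4308105301929=14710753408923
Read c(19,7) = 2353125040549984, c(19,8) = 557921681547048, c(19,9) = 102417740732658, c(19,10) = 14710753408923.

2353125040549984, 557921681547048, 102417740732658, 14710753408923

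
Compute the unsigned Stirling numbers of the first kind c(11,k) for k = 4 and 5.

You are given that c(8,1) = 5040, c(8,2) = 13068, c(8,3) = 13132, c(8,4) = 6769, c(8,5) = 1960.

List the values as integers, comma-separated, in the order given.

8409500, 3416930

row 9: T[9][2]=8·13068+5040=109584  T[9][3]=8·13132+13068=118124  T[9][4]=8·6769+13132=67284  T[9][5]=8·1960+6769=22449
row 10: T[10][3]=9·118124+109584=1172700  T[10][4]=9·67284+118124=723680  T[10][5]=9·22449+67284=269325
row 11: T[11][4]=10·723680+1172700=8409500  T[11][5]=10·269325+723680=3416930
Read c(11,4) = 8409500, c(11,5) = 3416930.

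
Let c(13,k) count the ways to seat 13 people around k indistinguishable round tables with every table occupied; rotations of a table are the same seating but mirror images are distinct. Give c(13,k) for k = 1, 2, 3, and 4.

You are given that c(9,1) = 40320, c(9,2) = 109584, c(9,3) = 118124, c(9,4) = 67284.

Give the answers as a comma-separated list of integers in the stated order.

479001600, 1486442880, 1931559552, 1414014888

i=10: T(10,1)=0+9·40320=362880 | T(10,2)=40320+9·109584=1026576 | T(10,3)=109584+9·118124=1172700 | T(10,4)=118124+9·67284=723680
i=11: T(11,1)=0+10·362880=3628800 | T(11,2)=362880+10·1026576=10628640 | T(11,3)=1026576+10·1172700=12753576 | T(11,4)=1172700+10·723680=8409500
i=12: T(12,1)=0+11·3628800=39916800 | T(12,2)=3628800+11·10628640=120543840 | T(12,3)=10628640+11·12753576=150917976 | T(12,4)=12753576+11·8409500=105258076
i=13: T(13,1)=0+12·39916800=479001600 | T(13,2)=39916800+12·120543840=1486442880 | T(13,3)=120543840+12·150917976=1931559552 | T(13,4)=150917976+12·105258076=1414014888
Read c(13,1) = 479001600, c(13,2) = 1486442880, c(13,3) = 1931559552, c(13,4) = 1414014888.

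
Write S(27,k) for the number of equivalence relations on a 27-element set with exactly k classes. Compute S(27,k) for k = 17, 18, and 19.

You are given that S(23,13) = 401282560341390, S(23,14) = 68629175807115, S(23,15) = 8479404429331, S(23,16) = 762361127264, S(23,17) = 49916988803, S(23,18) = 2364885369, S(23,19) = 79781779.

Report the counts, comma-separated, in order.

35569317763922670, 3270191625210510, 229268487458010

r24: T_24,14=14×68629175807115+401282560341390=1362091021641000; T_24,15=15×8479404429331+68629175807115=195820242247080; T_24,16=16×762361127264+8479404429331=20677182465555; T_24,17=17×49916988803+762361127264=1610949936915; T_24,18=18×2364885369+49916988803=92484925445; T_24,19=19×79781779+2364885369=3880739170
r25: T_25,15=15×195820242247080+1362091021641000=4299394655347200; T_25,16=16×20677182465555+195820242247080=526655161695960; T_25,17=17×1610949936915+20677182465555=48063331393110; T_25,18=18×92484925445+1610949936915=3275678594925; T_25,19=19×3880739170+92484925445=166218969675
r26: T_26,16=16×526655161695960+4299394655347200=12725877242482560; T_26,17=17×48063331393110+526655161695960=1343731795378830; T_26,18=18×3275678594925+48063331393110=107025546101760; T_26,19=19×166218969675+3275678594925=6433839018750
r27: T_27,17=17×1343731795378830+12725877242482560=35569317763922670; T_27,18=18×107025546101760+1343731795378830=3270191625210510; T_27,19=19×6433839018750+107025546101760=229268487458010
Read S(27,17) = 35569317763922670, S(27,18) = 3270191625210510, S(27,19) = 229268487458010.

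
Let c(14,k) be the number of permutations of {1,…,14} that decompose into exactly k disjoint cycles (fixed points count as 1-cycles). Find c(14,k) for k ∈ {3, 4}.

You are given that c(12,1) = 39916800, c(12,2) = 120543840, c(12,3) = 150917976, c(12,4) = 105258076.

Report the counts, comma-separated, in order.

[13] T[13,2]:12*120543840+39916800=1486442880 · T[13,3]:12*150917976+120543840=1931559552 · T[13,4]:12*105258076+150917976=1414014888
[14] T[14,3]:13*1931559552+1486442880=26596717056 · T[14,4]:13*1414014888+1931559552=20313753096
Read c(14,3) = 26596717056, c(14,4) = 20313753096.

26596717056, 20313753096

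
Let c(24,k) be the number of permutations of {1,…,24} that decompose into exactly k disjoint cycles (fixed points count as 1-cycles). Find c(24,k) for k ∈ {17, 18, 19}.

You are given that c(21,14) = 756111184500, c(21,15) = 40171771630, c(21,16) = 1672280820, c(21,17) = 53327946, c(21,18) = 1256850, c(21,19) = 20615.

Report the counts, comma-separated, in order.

[22] T[22,15]:21*40171771630+756111184500=1599718388730 · T[22,16]:21*1672280820+40171771630=75289668850 · T[22,17]:21*53327946+1672280820=2792167686 · T[22,18]:21*1256850+53327946=79721796 · T[22,19]:21*20615+1256850=1689765
[23] T[23,16]:22*75289668850+1599718388730=3256091103430 · T[23,17]:22*2792167686+75289668850=136717357942 · T[23,18]:22*79721796+2792167686=4546047198 · T[23,19]:22*1689765+79721796=116896626
[24] T[24,17]:23*136717357942+3256091103430=6400590336096 · T[24,18]:23*4546047198+136717357942=241276443496 · T[24,19]:23*116896626+4546047198=7234669596
Read c(24,17) = 6400590336096, c(24,18) = 241276443496, c(24,19) = 7234669596.

6400590336096, 241276443496, 7234669596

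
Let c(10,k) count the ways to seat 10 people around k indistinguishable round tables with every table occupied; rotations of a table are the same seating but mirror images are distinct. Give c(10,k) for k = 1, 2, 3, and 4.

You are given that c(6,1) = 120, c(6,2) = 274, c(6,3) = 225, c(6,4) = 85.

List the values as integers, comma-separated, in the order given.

r7: T_7,1=6×120+0=720; T_7,2=6×274+120=1764; T_7,3=6×225+274=1624; T_7,4=6×85+225=735
r8: T_8,1=7×720+0=5040; T_8,2=7×1764+720=13068; T_8,3=7×1624+1764=13132; T_8,4=7×735+1624=6769
r9: T_9,1=8×5040+0=40320; T_9,2=8×13068+5040=109584; T_9,3=8×13132+13068=118124; T_9,4=8×6769+13132=67284
r10: T_10,1=9×40320+0=362880; T_10,2=9×109584+40320=1026576; T_10,3=9×118124+109584=1172700; T_10,4=9×67284+118124=723680
Read c(10,1) = 362880, c(10,2) = 1026576, c(10,3) = 1172700, c(10,4) = 723680.

362880, 1026576, 1172700, 723680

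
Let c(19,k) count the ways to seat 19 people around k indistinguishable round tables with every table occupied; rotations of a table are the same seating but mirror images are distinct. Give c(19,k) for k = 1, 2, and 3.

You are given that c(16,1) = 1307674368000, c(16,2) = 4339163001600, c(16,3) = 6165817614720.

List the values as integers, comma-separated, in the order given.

6402373705728000, 22376988058521600, 34012249593822720

@17  (17,1):1307674368000·16+0→20922789888000, (17,2):4339163001600·16+1307674368000→70734282393600, (17,3):6165817614720·16+4339163001600→102992244837120
@18  (18,1):20922789888000·17+0→355687428096000, (18,2):70734282393600·17+20922789888000→1223405590579200, (18,3):102992244837120·17+70734282393600→1821602444624640
@19  (19,1):355687428096000·18+0→6402373705728000, (19,2):1223405590579200·18+355687428096000→22376988058521600, (19,3):1821602444624640·18+1223405590579200→34012249593822720
Read c(19,1) = 6402373705728000, c(19,2) = 22376988058521600, c(19,3) = 34012249593822720.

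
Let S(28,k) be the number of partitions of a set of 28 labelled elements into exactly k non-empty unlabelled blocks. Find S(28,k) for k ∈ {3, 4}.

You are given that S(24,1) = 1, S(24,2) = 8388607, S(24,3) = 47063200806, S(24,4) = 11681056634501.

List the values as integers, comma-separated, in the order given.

3812664524766, 2998587019946701

@25  (25,1):1·1+0→1, (25,2):8388607·2+1→16777215, (25,3):47063200806·3+8388607→141197991025, (25,4):11681056634501·4+47063200806→46771289738810
@26  (26,1):1·1+0→1, (26,2):16777215·2+1→33554431, (26,3):141197991025·3+16777215→423610750290, (26,4):46771289738810·4+141197991025→187226356946265
@27  (27,2):33554431·2+1→67108863, (27,3):423610750290·3+33554431→1270865805301, (27,4):187226356946265·4+423610750290→749329038535350
@28  (28,3):1270865805301·3+67108863→3812664524766, (28,4):749329038535350·4+1270865805301→2998587019946701
Read S(28,3) = 3812664524766, S(28,4) = 2998587019946701.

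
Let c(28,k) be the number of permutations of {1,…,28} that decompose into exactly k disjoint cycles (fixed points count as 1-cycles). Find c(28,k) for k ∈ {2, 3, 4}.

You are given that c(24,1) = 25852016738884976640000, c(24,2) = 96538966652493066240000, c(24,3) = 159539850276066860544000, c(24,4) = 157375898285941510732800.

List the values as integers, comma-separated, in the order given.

[25] T[25,1]:24*25852016738884976640000+0=620448401733239439360000 · T[25,2]:24*96538966652493066240000+25852016738884976640000=2342787216398718566400000 · T[25,3]:24*159539850276066860544000+96538966652493066240000=3925495373278097719296000 · T[25,4]:24*157375898285941510732800+159539850276066860544000=3936561409138663118131200
[26] T[26,1]:25*620448401733239439360000+0=15511210043330985984000000 · T[26,2]:25*2342787216398718566400000+620448401733239439360000=59190128811701203599360000 · T[26,3]:25*3925495373278097719296000+2342787216398718566400000=100480171548351161548800000 · T[26,4]:25*3936561409138663118131200+3925495373278097719296000=102339530601744675672576000
[27] T[27,1]:26*15511210043330985984000000+0=403291461126605635584000000 · T[27,2]:26*59190128811701203599360000+15511210043330985984000000=1554454559147562279567360000 · T[27,3]:26*100480171548351161548800000+59190128811701203599360000=2671674589068831403868160000 · T[27,4]:26*102339530601744675672576000+100480171548351161548800000=2761307967193712729035776000
[28] T[28,2]:27*1554454559147562279567360000+403291461126605635584000000=42373564558110787183902720000 · T[28,3]:27*2671674589068831403868160000+1554454559147562279567360000=73689668464006010184007680000 · T[28,4]:27*2761307967193712729035776000+2671674589068831403868160000=77226989703299075087834112000
Read c(28,2) = 42373564558110787183902720000, c(28,3) = 73689668464006010184007680000, c(28,4) = 77226989703299075087834112000.

42373564558110787183902720000, 73689668464006010184007680000, 77226989703299075087834112000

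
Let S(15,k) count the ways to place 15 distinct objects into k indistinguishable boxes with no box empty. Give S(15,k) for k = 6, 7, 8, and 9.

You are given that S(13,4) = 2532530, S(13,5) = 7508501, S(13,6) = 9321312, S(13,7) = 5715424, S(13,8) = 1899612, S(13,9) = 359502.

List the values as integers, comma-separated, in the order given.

r14: T_14,5=5×7508501+2532530=40075035; T_14,6=6×9321312+7508501=63436373; T_14,7=7×5715424+9321312=49329280; T_14,8=8×1899612+5715424=20912320; T_14,9=9×359502+1899612=5135130
r15: T_15,6=6×63436373+40075035=420693273; T_15,7=7×49329280+63436373=408741333; T_15,8=8×20912320+49329280=216627840; T_15,9=9×5135130+20912320=67128490
Read S(15,6) = 420693273, S(15,7) = 408741333, S(15,8) = 216627840, S(15,9) = 67128490.

420693273, 408741333, 216627840, 67128490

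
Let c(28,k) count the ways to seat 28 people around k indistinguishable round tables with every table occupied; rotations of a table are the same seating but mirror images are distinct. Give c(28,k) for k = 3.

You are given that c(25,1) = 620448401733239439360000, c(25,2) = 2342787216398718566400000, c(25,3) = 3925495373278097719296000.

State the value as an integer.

73689668464006010184007680000

r26: T_26,1=25×620448401733239439360000+0=15511210043330985984000000; T_26,2=25×2342787216398718566400000+620448401733239439360000=59190128811701203599360000; T_26,3=25×3925495373278097719296000+2342787216398718566400000=100480171548351161548800000
r27: T_27,2=26×59190128811701203599360000+15511210043330985984000000=1554454559147562279567360000; T_27,3=26×100480171548351161548800000+59190128811701203599360000=2671674589068831403868160000
r28: T_28,3=27×2671674589068831403868160000+1554454559147562279567360000=73689668464006010184007680000
Read c(28,3) = 73689668464006010184007680000.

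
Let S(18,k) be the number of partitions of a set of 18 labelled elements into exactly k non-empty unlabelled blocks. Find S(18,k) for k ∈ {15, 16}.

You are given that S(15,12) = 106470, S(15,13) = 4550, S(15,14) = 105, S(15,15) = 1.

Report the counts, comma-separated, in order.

367200, 9996

@16  (16,13):4550·13+106470→165620, (16,14):105·14+4550→6020, (16,15):1·15+105→120, (16,16):0·16+1→1
@17  (17,14):6020·14+165620→249900, (17,15):120·15+6020→7820, (17,16):1·16+120→136
@18  (18,15):7820·15+249900→367200, (18,16):136·16+7820→9996
Read S(18,15) = 367200, S(18,16) = 9996.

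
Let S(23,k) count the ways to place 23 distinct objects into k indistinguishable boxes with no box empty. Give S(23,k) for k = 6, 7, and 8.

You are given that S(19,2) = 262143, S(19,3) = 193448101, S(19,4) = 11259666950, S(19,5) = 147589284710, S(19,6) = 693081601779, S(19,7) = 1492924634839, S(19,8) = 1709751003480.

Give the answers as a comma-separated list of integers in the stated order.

r20: T_20,3=3×193448101+262143=580606446; T_20,4=4×11259666950+193448101=45232115901; T_20,5=5×147589284710+11259666950=749206090500; T_20,6=6×693081601779+147589284710=4306078895384; T_20,7=7×1492924634839+693081601779=11143554045652; T_20,8=8×1709751003480+1492924634839=15170932662679
r21: T_21,4=4×45232115901+580606446=181509070050; T_21,5=5×749206090500+45232115901=3791262568401; T_21,6=6×4306078895384+749206090500=26585679462804; T_21,7=7×11143554045652+4306078895384=82310957214948; T_21,8=8×15170932662679+11143554045652=132511015347084
r22: T_22,5=5×3791262568401+181509070050=19137821912055; T_22,6=6×26585679462804+3791262568401=163305339345225; T_22,7=7×82310957214948+26585679462804=602762379967440; T_22,8=8×132511015347084+82310957214948=1142399079991620
r23: T_23,6=6×163305339345225+19137821912055=998969857983405; T_23,7=7×602762379967440+163305339345225=4382641999117305; T_23,8=8×1142399079991620+602762379967440=9741955019900400
Read S(23,6) = 998969857983405, S(23,7) = 4382641999117305, S(23,8) = 9741955019900400.

998969857983405, 4382641999117305, 9741955019900400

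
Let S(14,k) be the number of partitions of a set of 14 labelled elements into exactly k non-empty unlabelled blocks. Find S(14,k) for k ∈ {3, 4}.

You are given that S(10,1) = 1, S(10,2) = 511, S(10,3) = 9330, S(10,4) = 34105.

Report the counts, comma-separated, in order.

r11: T_11,1=1×1+0=1; T_11,2=2×511+1=1023; T_11,3=3×9330+511=28501; T_11,4=4×34105+9330=145750
r12: T_12,1=1×1+0=1; T_12,2=2×1023+1=2047; T_12,3=3×28501+1023=86526; T_12,4=4×145750+28501=611501
r13: T_13,2=2×2047+1=4095; T_13,3=3×86526+2047=261625; T_13,4=4×611501+86526=2532530
r14: T_14,3=3×261625+4095=788970; T_14,4=4×2532530+261625=10391745
Read S(14,3) = 788970, S(14,4) = 10391745.

788970, 10391745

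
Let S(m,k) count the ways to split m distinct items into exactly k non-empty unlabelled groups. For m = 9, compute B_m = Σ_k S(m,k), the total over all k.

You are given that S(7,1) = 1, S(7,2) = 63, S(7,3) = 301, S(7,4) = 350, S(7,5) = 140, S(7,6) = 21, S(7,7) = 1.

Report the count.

[8] T[8,1]:1*1+0=1 · T[8,2]:2*63+1=127 · T[8,3]:3*301+63=966 · T[8,4]:4*350+301=1701 · T[8,5]:5*140+350=1050 · T[8,6]:6*21+140=266 · T[8,7]:7*1+21=28 · T[8,8]:8*0+1=1
[9] T[9,1]:1*1+0=1 · T[9,2]:2*127+1=255 · T[9,3]:3*966+127=3025 · T[9,4]:4*1701+966=7770 · T[9,5]:5*1050+1701=6951 · T[9,6]:6*266+1050=2646 · T[9,7]:7*28+266=462 · T[9,8]:8*1+28=36 · T[9,9]:9*0+1=1
B_9 = ΣS(9,k) = 1+255+3025+7770+6951+2646+462+36+1 = 21147

21147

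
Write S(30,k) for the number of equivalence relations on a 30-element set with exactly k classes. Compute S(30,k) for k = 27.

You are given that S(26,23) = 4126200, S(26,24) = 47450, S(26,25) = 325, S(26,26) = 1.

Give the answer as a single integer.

@27  (27,24):47450·24+4126200→5265000, (27,25):325·25+47450→55575, (27,26):1·26+325→351, (27,27):0·27+1→1
@28  (28,25):55575·25+5265000→6654375, (28,26):351·26+55575→64701, (28,27):1·27+351→378
@29  (29,26):64701·26+6654375→8336601, (29,27):378·27+64701→74907
@30  (30,27):74907·27+8336601→10359090
Read S(30,27) = 10359090.

10359090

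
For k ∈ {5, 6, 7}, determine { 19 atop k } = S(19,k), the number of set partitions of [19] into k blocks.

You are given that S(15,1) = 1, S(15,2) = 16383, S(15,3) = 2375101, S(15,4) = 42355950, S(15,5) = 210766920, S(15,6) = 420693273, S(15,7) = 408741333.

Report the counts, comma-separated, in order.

147589284710, 693081601779, 1492924634839

r16: T_16,2=2×16383+1=32767; T_16,3=3×2375101+16383=7141686; T_16,4=4×42355950+2375101=171798901; T_16,5=5×210766920+42355950=1096190550; T_16,6=6×420693273+210766920=2734926558; T_16,7=7×408741333+420693273=3281882604
r17: T_17,3=3×7141686+32767=21457825; T_17,4=4×171798901+7141686=694337290; T_17,5=5×1096190550+171798901=5652751651; T_17,6=6×2734926558+1096190550=17505749898; T_17,7=7×3281882604+2734926558=25708104786
r18: T_18,4=4×694337290+21457825=2798806985; T_18,5=5×5652751651+694337290=28958095545; T_18,6=6×17505749898+5652751651=110687251039; T_18,7=7×25708104786+17505749898=197462483400
r19: T_19,5=5×28958095545+2798806985=147589284710; T_19,6=6×110687251039+28958095545=693081601779; T_19,7=7×197462483400+110687251039=1492924634839
Read S(19,5) = 147589284710, S(19,6) = 693081601779, S(19,7) = 1492924634839.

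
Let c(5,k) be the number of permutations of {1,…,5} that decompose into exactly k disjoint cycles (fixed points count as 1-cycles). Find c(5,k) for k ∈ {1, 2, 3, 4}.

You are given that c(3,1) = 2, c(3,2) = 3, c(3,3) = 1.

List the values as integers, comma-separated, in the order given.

i=4: T(4,1)=0+3·2=6 | T(4,2)=2+3·3=11 | T(4,3)=3+3·1=6 | T(4,4)=1+3·0=1
i=5: T(5,1)=0+4·6=24 | T(5,2)=6+4·11=50 | T(5,3)=11+4·6=35 | T(5,4)=6+4·1=10
Read c(5,1) = 24, c(5,2) = 50, c(5,3) = 35, c(5,4) = 10.

24, 50, 35, 10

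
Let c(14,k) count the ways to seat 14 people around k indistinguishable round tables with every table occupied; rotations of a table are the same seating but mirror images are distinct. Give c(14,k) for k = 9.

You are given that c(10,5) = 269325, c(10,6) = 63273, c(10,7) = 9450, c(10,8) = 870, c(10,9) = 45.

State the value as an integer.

row 11: T[11][6]=10·63273+269325=902055  T[11][7]=10·9450+63273=157773  T[11][8]=10·870+9450=18150  T[11][9]=10·45+870=1320
row 12: T[12][7]=11·157773+902055=2637558  T[12][8]=11·18150+157773=357423  T[12][9]=11·1320+18150=32670
row 13: T[13][8]=12·357423+2637558=6926634  T[13][9]=12·32670+357423=749463
row 14: T[14][9]=13·749463+6926634=16669653
Read c(14,9) = 16669653.

16669653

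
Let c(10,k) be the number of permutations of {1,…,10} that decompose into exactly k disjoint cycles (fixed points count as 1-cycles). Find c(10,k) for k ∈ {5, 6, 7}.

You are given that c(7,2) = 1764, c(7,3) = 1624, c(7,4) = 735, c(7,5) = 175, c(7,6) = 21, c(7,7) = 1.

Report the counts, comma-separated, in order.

row 8: T[8][3]=7·1624+1764=13132  T[8][4]=7·735+1624=6769  T[8][5]=7·175+735=1960  T[8][6]=7·21+175=322  T[8][7]=7·1+21=28
row 9: T[9][4]=8·6769+13132=67284  T[9][5]=8·1960+6769=22449  T[9][6]=8·322+1960=4536  T[9][7]=8·28+322=546
row 10: T[10][5]=9·22449+67284=269325  T[10][6]=9·4536+22449=63273  T[10][7]=9·546+4536=9450
Read c(10,5) = 269325, c(10,6) = 63273, c(10,7) = 9450.

269325, 63273, 9450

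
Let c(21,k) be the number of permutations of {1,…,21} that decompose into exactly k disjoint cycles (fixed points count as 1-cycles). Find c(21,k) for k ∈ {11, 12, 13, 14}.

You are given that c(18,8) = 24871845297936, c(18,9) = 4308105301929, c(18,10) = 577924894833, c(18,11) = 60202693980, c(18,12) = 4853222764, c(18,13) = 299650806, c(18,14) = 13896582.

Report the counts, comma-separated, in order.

1307535010540395, 135585182899530, 11310276995381, 756111184500

i=19: T(19,9)=24871845297936+18·4308105301929=102417740732658 | T(19,10)=4308105301929+18·577924894833=14710753408923 | T(19,11)=577924894833+18·60202693980=1661573386473 | T(19,12)=60202693980+18·4853222764=147560703732 | T(19,13)=4853222764+18·299650806=10246937272 | T(19,14)=299650806+18·13896582=549789282
i=20: T(20,10)=102417740732658+19·14710753408923=381922055502195 | T(20,11)=14710753408923+19·1661573386473=46280647751910 | T(20,12)=1661573386473+19·147560703732=4465226757381 | T(20,13)=147560703732+19·10246937272=342252511900 | T(20,14)=10246937272+19·549789282=20692933630
i=21: T(21,11)=381922055502195+20·46280647751910=1307535010540395 | T(21,12)=46280647751910+20·4465226757381=135585182899530 | T(21,13)=4465226757381+20·342252511900=11310276995381 | T(21,14)=342252511900+20·20692933630=756111184500
Read c(21,11) = 1307535010540395, c(21,12) = 135585182899530, c(21,13) = 11310276995381, c(21,14) = 756111184500.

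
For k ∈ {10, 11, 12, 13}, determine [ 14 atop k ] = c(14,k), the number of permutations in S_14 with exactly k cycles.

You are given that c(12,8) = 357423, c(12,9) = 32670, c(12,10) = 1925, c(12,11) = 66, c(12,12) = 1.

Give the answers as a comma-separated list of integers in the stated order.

r13: T_13,9=12×32670+357423=749463; T_13,10=12×1925+32670=55770; T_13,11=12×66+1925=2717; T_13,12=12×1+66=78; T_13,13=12×0+1=1
r14: T_14,10=13×55770+749463=1474473; T_14,11=13×2717+55770=91091; T_14,12=13×78+2717=3731; T_14,13=13×1+78=91
Read c(14,10) = 1474473, c(14,11) = 91091, c(14,12) = 3731, c(14,13) = 91.

1474473, 91091, 3731, 91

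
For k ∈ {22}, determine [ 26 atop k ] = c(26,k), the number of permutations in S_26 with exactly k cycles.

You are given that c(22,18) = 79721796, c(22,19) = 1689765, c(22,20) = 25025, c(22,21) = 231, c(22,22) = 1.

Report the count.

r23: T_23,19=22×1689765+79721796=116896626; T_23,20=22×25025+1689765=2240315; T_23,21=22×231+25025=30107; T_23,22=22×1+231=253
r24: T_24,20=23×2240315+116896626=168423871; T_24,21=23×30107+2240315=2932776; T_24,22=23×253+30107=35926
r25: T_25,21=24×2932776+168423871=238810495; T_25,22=24×35926+2932776=3795000
r26: T_26,22=25×3795000+238810495=333685495
Read c(26,22) = 333685495.

333685495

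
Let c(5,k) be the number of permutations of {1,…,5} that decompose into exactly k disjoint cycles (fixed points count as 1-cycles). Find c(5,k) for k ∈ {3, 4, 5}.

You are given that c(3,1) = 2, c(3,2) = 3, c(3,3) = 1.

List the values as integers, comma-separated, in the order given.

35, 10, 1

@4  (4,2):3·3+2→11, (4,3):1·3+3→6, (4,4):0·3+1→1
@5  (5,3):6·4+11→35, (5,4):1·4+6→10, (5,5):0·4+1→1
Read c(5,3) = 35, c(5,4) = 10, c(5,5) = 1.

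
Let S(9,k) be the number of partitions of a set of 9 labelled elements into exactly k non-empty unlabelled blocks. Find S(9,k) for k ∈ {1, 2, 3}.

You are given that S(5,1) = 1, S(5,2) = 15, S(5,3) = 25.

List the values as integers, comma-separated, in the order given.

1, 255, 3025

[6] T[6,1]:1*1+0=1 · T[6,2]:2*15+1=31 · T[6,3]:3*25+15=90
[7] T[7,1]:1*1+0=1 · T[7,2]:2*31+1=63 · T[7,3]:3*90+31=301
[8] T[8,1]:1*1+0=1 · T[8,2]:2*63+1=127 · T[8,3]:3*301+63=966
[9] T[9,1]:1*1+0=1 · T[9,2]:2*127+1=255 · T[9,3]:3*966+127=3025
Read S(9,1) = 1, S(9,2) = 255, S(9,3) = 3025.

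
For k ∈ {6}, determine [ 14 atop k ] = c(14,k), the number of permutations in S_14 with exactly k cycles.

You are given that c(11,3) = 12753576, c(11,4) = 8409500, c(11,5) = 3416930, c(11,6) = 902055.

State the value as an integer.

3336118786

row 12: T[12][4]=11·8409500+12753576=105258076  T[12][5]=11·3416930+8409500=45995730  T[12][6]=11·902055+3416930=13339535
row 13: T[13][5]=12·45995730+105258076=657206836  T[13][6]=12·13339535+45995730=206070150
row 14: T[14][6]=13·206070150+657206836=3336118786
Read c(14,6) = 3336118786.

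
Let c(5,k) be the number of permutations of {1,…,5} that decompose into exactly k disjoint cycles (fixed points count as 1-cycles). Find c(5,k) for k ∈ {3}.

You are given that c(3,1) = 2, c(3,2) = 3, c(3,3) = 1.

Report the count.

35

i=4: T(4,2)=2+3·3=11 | T(4,3)=3+3·1=6
i=5: T(5,3)=11+4·6=35
Read c(5,3) = 35.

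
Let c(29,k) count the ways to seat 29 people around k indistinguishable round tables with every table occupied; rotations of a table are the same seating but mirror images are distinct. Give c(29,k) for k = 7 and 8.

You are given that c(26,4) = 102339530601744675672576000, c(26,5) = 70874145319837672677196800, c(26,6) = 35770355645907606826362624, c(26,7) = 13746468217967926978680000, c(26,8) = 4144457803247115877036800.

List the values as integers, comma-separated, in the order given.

i=27: T(27,5)=102339530601744675672576000+26·70874145319837672677196800=1945067308917524165279692800 | T(27,6)=70874145319837672677196800+26·35770355645907606826362624=1000903392113435450162625024 | T(27,7)=35770355645907606826362624+26·13746468217967926978680000=393178529313073708272042624 | T(27,8)=13746468217967926978680000+26·4144457803247115877036800=121502371102392939781636800
i=28: T(28,6)=1945067308917524165279692800+27·1000903392113435450162625024=28969458895980281319670568448 | T(28,7)=1000903392113435450162625024+27·393178529313073708272042624=11616723683566425573507775872 | T(28,8)=393178529313073708272042624+27·121502371102392939781636800=3673742549077683082376236224
i=29: T(29,7)=28969458895980281319670568448+28·11616723683566425573507775872=354237722035840197377888292864 | T(29,8)=11616723683566425573507775872+28·3673742549077683082376236224=114481515057741551880042390144
Read c(29,7) = 354237722035840197377888292864, c(29,8) = 114481515057741551880042390144.

354237722035840197377888292864, 114481515057741551880042390144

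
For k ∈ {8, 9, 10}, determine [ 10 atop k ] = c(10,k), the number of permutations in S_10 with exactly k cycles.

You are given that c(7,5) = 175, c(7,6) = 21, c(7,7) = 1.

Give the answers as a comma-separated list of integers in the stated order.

870, 45, 1

[8] T[8,6]:7*21+175=322 · T[8,7]:7*1+21=28 · T[8,8]:7*0+1=1
[9] T[9,7]:8*28+322=546 · T[9,8]:8*1+28=36 · T[9,9]:8*0+1=1
[10] T[10,8]:9*36+546=870 · T[10,9]:9*1+36=45 · T[10,10]:9*0+1=1
Read c(10,8) = 870, c(10,9) = 45, c(10,10) = 1.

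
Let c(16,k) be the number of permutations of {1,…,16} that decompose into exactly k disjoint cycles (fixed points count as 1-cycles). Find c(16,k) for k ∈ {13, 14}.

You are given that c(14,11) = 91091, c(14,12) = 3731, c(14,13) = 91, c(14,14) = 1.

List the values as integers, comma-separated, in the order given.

218400, 6580

[15] T[15,12]:14*3731+91091=143325 · T[15,13]:14*91+3731=5005 · T[15,14]:14*1+91=105
[16] T[16,13]:15*5005+143325=218400 · T[16,14]:15*105+5005=6580
Read c(16,13) = 218400, c(16,14) = 6580.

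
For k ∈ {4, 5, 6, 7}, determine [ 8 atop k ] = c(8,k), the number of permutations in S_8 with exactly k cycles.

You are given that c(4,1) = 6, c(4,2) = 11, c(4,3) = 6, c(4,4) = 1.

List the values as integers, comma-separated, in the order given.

6769, 1960, 322, 28

r5: T_5,1=4×6+0=24; T_5,2=4×11+6=50; T_5,3=4×6+11=35; T_5,4=4×1+6=10; T_5,5=4×0+1=1
r6: T_6,2=5×50+24=274; T_6,3=5×35+50=225; T_6,4=5×10+35=85; T_6,5=5×1+10=15; T_6,6=5×0+1=1
r7: T_7,3=6×225+274=1624; T_7,4=6×85+225=735; T_7,5=6×15+85=175; T_7,6=6×1+15=21; T_7,7=6×0+1=1
r8: T_8,4=7×735+1624=6769; T_8,5=7×175+735=1960; T_8,6=7×21+175=322; T_8,7=7×1+21=28
Read c(8,4) = 6769, c(8,5) = 1960, c(8,6) = 322, c(8,7) = 28.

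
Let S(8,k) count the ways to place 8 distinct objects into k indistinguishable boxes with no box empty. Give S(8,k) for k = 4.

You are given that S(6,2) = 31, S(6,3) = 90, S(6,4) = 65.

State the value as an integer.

1701

[7] T[7,3]:3*90+31=301 · T[7,4]:4*65+90=350
[8] T[8,4]:4*350+301=1701
Read S(8,4) = 1701.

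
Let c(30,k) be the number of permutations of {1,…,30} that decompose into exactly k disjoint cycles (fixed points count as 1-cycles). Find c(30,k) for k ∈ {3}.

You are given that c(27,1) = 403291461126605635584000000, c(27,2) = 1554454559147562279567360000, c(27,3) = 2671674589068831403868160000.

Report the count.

62262192842035613491057459200000

row 28: T[28][1]=27·403291461126605635584000000+0=10888869450418352160768000000  T[28][2]=27·1554454559147562279567360000+403291461126605635584000000=42373564558110787183902720000  T[28][3]=27·2671674589068831403868160000+1554454559147562279567360000=73689668464006010184007680000
row 29: T[29][2]=28·42373564558110787183902720000+10888869450418352160768000000=1197348677077520393310044160000  T[29][3]=28·73689668464006010184007680000+42373564558110787183902720000=2105684281550279072336117760000
row 30: T[30][3]=29·2105684281550279072336117760000+1197348677077520393310044160000=62262192842035613491057459200000
Read c(30,3) = 62262192842035613491057459200000.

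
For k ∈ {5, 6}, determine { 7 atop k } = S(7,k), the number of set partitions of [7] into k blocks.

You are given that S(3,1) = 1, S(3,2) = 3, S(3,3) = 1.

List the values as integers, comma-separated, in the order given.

140, 21

@4  (4,2):3·2+1→7, (4,3):1·3+3→6, (4,4):0·4+1→1
@5  (5,3):6·3+7→25, (5,4):1·4+6→10, (5,5):0·5+1→1
@6  (6,4):10·4+25→65, (6,5):1·5+10→15, (6,6):0·6+1→1
@7  (7,5):15·5+65→140, (7,6):1·6+15→21
Read S(7,5) = 140, S(7,6) = 21.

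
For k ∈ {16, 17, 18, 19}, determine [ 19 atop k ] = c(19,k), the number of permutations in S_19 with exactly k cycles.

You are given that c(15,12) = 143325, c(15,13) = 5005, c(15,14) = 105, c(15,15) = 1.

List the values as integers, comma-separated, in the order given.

r16: T_16,13=15×5005+143325=218400; T_16,14=15×105+5005=6580; T_16,15=15×1+105=120; T_16,16=15×0+1=1
r17: T_17,14=16×6580+218400=323680; T_17,15=16×120+6580=8500; T_17,16=16×1+120=136; T_17,17=16×0+1=1
r18: T_18,15=17×8500+323680=468180; T_18,16=17×136+8500=10812; T_18,17=17×1+136=153; T_18,18=17×0+1=1
r19: T_19,16=18×10812+468180=662796; T_19,17=18×153+10812=13566; T_19,18=18×1+153=171; T_19,19=18×0+1=1
Read c(19,16) = 662796, c(19,17) = 13566, c(19,18) = 171, c(19,19) = 1.

662796, 13566, 171, 1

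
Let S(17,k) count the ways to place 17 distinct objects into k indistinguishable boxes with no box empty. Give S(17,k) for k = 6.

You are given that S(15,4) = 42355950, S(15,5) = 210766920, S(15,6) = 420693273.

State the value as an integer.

17505749898

[16] T[16,5]:5*210766920+42355950=1096190550 · T[16,6]:6*420693273+210766920=2734926558
[17] T[17,6]:6*2734926558+1096190550=17505749898
Read S(17,6) = 17505749898.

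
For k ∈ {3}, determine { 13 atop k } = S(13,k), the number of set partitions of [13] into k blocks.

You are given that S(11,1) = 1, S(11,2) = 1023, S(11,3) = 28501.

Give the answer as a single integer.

261625

i=12: T(12,2)=1+2·1023=2047 | T(12,3)=1023+3·28501=86526
i=13: T(13,3)=2047+3·86526=261625
Read S(13,3) = 261625.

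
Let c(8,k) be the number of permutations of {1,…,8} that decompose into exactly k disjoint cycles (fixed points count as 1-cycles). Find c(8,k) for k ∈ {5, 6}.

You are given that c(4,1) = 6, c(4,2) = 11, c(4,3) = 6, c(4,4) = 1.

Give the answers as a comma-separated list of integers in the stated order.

r5: T_5,2=4×11+6=50; T_5,3=4×6+11=35; T_5,4=4×1+6=10; T_5,5=4×0+1=1
r6: T_6,3=5×35+50=225; T_6,4=5×10+35=85; T_6,5=5×1+10=15; T_6,6=5×0+1=1
r7: T_7,4=6×85+225=735; T_7,5=6×15+85=175; T_7,6=6×1+15=21
r8: T_8,5=7×175+735=1960; T_8,6=7×21+175=322
Read c(8,5) = 1960, c(8,6) = 322.

1960, 322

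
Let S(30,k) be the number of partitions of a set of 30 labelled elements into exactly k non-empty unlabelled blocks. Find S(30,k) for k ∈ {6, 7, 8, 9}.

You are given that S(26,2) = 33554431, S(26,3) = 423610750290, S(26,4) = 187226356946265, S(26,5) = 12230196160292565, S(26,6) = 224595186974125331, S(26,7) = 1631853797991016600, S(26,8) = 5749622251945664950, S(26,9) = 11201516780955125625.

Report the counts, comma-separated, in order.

r27: T_27,3=3×423610750290+33554431=1270865805301; T_27,4=4×187226356946265+423610750290=749329038535350; T_27,5=5×12230196160292565+187226356946265=61338207158409090; T_27,6=6×224595186974125331+12230196160292565=1359801318005044551; T_27,7=7×1631853797991016600+224595186974125331=11647571772911241531; T_27,8=8×5749622251945664950+1631853797991016600=47628831813556336200; T_27,9=9×11201516780955125625+5749622251945664950=106563273280541795575
r28: T_28,4=4×749329038535350+1270865805301=2998587019946701; T_28,5=5×61338207158409090+749329038535350=307440364830580800; T_28,6=6×1359801318005044551+61338207158409090=8220146115188676396; T_28,7=7×11647571772911241531+1359801318005044551=82892803728383735268; T_28,8=8×47628831813556336200+11647571772911241531=392678226281361931131; T_28,9=9×106563273280541795575+47628831813556336200=1006698291338432496375
r29: T_29,5=5×307440364830580800+2998587019946701=1540200411172850701; T_29,6=6×8220146115188676396+307440364830580800=49628317055962639176; T_29,7=7×82892803728383735268+8220146115188676396=588469772213874823272; T_29,8=8×392678226281361931131+82892803728383735268=3224318613979279184316; T_29,9=9×1006698291338432496375+392678226281361931131=9452962848327254398506
r30: T_30,6=6×49628317055962639176+1540200411172850701=299310102746948685757; T_30,7=7×588469772213874823272+49628317055962639176=4168916722553086402080; T_30,8=8×3224318613979279184316+588469772213874823272=26383018684048108297800; T_30,9=9×9452962848327254398506+3224318613979279184316=88300984248924568770870
Read S(30,6) = 299310102746948685757, S(30,7) = 4168916722553086402080, S(30,8) = 26383018684048108297800, S(30,9) = 88300984248924568770870.

299310102746948685757, 4168916722553086402080, 26383018684048108297800, 88300984248924568770870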